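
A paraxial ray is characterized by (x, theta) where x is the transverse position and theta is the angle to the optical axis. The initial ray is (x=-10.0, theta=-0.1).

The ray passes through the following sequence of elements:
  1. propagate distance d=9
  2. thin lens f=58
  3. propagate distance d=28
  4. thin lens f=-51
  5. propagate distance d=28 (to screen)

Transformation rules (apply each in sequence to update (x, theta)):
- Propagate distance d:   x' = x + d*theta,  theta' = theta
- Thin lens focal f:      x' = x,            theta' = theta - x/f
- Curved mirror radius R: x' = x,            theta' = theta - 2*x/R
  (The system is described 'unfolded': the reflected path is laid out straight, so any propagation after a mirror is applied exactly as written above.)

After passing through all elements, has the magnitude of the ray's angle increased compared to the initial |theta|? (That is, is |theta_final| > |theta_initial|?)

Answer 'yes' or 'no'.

Initial: x=-10.0000 theta=-0.1000
After 1 (propagate distance d=9): x=-10.9000 theta=-0.1000
After 2 (thin lens f=58): x=-10.9000 theta=51/580 (≈0.0879)
After 3 (propagate distance d=28): x=-2447/290 (≈-8.4379) theta=51/580 (≈0.0879)
After 4 (thin lens f=-51): x=-2447/290 (≈-8.4379) theta=-2293/29580 (≈-0.0775)
After 5 (propagate distance d=28 (to screen)): x=-156899/14790 (≈-10.6085) theta=-2293/29580 (≈-0.0775)
|theta_initial|=0.1000 |theta_final|=2293/29580 (≈0.0775) -> not increased

Answer: no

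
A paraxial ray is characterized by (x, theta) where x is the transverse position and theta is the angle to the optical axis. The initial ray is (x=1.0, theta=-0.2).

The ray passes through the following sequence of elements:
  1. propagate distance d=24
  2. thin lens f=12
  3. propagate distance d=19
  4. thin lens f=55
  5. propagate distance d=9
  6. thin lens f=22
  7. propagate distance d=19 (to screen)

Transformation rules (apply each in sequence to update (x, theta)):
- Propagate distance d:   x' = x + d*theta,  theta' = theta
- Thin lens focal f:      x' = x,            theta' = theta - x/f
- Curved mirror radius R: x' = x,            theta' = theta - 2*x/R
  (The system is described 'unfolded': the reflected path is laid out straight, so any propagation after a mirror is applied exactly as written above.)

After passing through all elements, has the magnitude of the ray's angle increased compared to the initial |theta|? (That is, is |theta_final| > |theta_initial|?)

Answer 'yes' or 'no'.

Initial: x=1.0000 theta=-0.2000
After 1 (propagate distance d=24): x=-3.8000 theta=-0.2000
After 2 (thin lens f=12): x=-3.8000 theta=7/60 (≈0.1167)
After 3 (propagate distance d=19): x=-19/12 (≈-1.5833) theta=7/60 (≈0.1167)
After 4 (thin lens f=55): x=-19/12 (≈-1.5833) theta=8/55 (≈0.1455)
After 5 (propagate distance d=9): x=-181/660 (≈-0.2742) theta=8/55 (≈0.1455)
After 6 (thin lens f=22): x=-181/660 (≈-0.2742) theta=2293/14520 (≈0.1579)
After 7 (propagate distance d=19 (to screen)): x=2639/968 (≈2.7262) theta=2293/14520 (≈0.1579)
|theta_initial|=0.2000 |theta_final|=2293/14520 (≈0.1579) -> not increased

Answer: no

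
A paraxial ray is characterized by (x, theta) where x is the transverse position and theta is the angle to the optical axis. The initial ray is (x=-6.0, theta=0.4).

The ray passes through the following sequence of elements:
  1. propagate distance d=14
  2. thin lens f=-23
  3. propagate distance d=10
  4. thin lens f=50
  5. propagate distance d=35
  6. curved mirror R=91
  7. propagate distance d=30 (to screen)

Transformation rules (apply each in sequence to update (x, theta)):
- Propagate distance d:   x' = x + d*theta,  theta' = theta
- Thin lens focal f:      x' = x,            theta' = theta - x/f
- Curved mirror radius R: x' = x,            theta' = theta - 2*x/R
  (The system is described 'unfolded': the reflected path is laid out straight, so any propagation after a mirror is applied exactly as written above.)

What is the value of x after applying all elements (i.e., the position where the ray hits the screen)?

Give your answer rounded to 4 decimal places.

Answer: 14.3346

Derivation:
Initial: x=-6.0000 theta=0.4000
After 1 (propagate distance d=14): x=-0.4000 theta=0.4000
After 2 (thin lens f=-23): x=-0.4000 theta=44/115 (≈0.3826)
After 3 (propagate distance d=10): x=394/115 (≈3.4261) theta=44/115 (≈0.3826)
After 4 (thin lens f=50): x=394/115 (≈3.4261) theta=903/2875 (≈0.3141)
After 5 (propagate distance d=35): x=8291/575 (≈14.4191) theta=903/2875 (≈0.3141)
After 6 (curved mirror R=91): x=8291/575 (≈14.4191) theta=-737/261625 (≈-0.0028)
After 7 (propagate distance d=30 (to screen)): x=750059/52325 (≈14.3346) theta=-737/261625 (≈-0.0028)
Rounded to 4 decimal places: x = 14.3346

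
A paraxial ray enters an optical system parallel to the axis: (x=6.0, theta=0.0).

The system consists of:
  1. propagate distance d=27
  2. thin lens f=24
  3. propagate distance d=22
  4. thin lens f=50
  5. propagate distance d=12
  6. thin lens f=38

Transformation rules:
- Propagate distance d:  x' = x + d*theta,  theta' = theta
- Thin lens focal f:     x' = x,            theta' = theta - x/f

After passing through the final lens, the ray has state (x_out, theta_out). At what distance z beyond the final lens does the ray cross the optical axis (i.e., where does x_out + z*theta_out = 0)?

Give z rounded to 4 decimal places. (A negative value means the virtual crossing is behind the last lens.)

Answer: -13.7135

Derivation:
Initial: x=6.0000 theta=0.0000
After 1 (propagate distance d=27): x=6.0000 theta=0.0000
After 2 (thin lens f=24): x=6.0000 theta=-0.2500
After 3 (propagate distance d=22): x=0.5000 theta=-0.2500
After 4 (thin lens f=50): x=0.5000 theta=-0.2600
After 5 (propagate distance d=12): x=-2.6200 theta=-0.2600
After 6 (thin lens f=38): x=-2.6200 theta=-363/1900 (≈-0.1911)
z_focus = -x_out/theta_out = -(-2.6200)/(-363/1900) = -4978/363 ≈ -13.7135
Rounded to 4 decimal places: z = -13.7135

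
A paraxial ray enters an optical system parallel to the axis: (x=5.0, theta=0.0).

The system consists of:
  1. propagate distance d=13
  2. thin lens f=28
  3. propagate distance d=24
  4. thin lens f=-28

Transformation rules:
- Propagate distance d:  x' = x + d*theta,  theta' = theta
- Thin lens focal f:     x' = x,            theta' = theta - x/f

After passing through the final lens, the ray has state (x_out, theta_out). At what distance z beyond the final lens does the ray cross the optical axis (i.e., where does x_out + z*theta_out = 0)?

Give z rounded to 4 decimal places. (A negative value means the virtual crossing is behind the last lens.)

Initial: x=5.0000 theta=0.0000
After 1 (propagate distance d=13): x=5.0000 theta=0.0000
After 2 (thin lens f=28): x=5.0000 theta=-5/28 (≈-0.1786)
After 3 (propagate distance d=24): x=5/7 (≈0.7143) theta=-5/28 (≈-0.1786)
After 4 (thin lens f=-28): x=5/7 (≈0.7143) theta=-15/98 (≈-0.1531)
z_focus = -x_out/theta_out = -(5/7)/(-15/98) = 14/3 ≈ 4.6667
Rounded to 4 decimal places: z = 4.6667

Answer: 4.6667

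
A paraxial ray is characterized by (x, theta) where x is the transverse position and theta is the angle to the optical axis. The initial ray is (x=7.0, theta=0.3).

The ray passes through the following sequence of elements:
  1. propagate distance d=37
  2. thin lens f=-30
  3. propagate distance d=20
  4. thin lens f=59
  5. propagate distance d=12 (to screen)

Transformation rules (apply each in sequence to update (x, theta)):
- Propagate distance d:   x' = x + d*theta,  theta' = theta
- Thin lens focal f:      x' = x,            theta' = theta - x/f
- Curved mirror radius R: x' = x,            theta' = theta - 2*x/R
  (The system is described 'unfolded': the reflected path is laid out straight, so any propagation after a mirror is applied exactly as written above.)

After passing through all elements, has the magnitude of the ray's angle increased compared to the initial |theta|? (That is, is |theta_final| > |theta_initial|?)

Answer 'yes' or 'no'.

Initial: x=7.0000 theta=0.3000
After 1 (propagate distance d=37): x=18.1000 theta=0.3000
After 2 (thin lens f=-30): x=18.1000 theta=271/300 (≈0.9033)
After 3 (propagate distance d=20): x=217/6 (≈36.1667) theta=271/300 (≈0.9033)
After 4 (thin lens f=59): x=217/6 (≈36.1667) theta=1713/5900 (≈0.2903)
After 5 (propagate distance d=12 (to screen)): x=350909/8850 (≈39.6507) theta=1713/5900 (≈0.2903)
|theta_initial|=0.3000 |theta_final|=1713/5900 (≈0.2903) -> not increased

Answer: no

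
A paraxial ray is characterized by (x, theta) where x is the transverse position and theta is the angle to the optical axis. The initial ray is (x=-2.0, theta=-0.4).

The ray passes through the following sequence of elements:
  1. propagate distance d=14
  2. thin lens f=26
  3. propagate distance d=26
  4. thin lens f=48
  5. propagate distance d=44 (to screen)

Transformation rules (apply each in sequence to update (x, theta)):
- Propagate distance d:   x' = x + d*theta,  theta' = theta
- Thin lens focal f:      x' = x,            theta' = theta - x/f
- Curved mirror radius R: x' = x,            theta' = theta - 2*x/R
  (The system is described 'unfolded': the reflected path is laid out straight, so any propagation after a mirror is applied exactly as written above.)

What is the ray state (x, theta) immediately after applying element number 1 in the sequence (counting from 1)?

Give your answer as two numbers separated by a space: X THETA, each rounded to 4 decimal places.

Initial: x=-2.0000 theta=-0.4000
After 1 (propagate distance d=14): x=-7.6000 theta=-0.4000
Rounded to 4 decimal places: x = -7.6000, theta = -0.4000

Answer: -7.6000 -0.4000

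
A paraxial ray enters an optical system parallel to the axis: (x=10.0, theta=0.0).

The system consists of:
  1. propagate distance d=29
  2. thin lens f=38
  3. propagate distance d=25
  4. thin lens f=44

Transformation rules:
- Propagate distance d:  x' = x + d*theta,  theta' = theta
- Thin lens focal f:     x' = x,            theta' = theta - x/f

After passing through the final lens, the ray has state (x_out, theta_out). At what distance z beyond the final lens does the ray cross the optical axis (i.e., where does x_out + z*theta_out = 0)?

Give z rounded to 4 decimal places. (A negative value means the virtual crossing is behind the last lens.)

Answer: 10.0351

Derivation:
Initial: x=10.0000 theta=0.0000
After 1 (propagate distance d=29): x=10.0000 theta=0.0000
After 2 (thin lens f=38): x=10.0000 theta=-5/19 (≈-0.2632)
After 3 (propagate distance d=25): x=65/19 (≈3.4211) theta=-5/19 (≈-0.2632)
After 4 (thin lens f=44): x=65/19 (≈3.4211) theta=-15/44 (≈-0.3409)
z_focus = -x_out/theta_out = -(65/19)/(-15/44) = 572/57 ≈ 10.0351
Rounded to 4 decimal places: z = 10.0351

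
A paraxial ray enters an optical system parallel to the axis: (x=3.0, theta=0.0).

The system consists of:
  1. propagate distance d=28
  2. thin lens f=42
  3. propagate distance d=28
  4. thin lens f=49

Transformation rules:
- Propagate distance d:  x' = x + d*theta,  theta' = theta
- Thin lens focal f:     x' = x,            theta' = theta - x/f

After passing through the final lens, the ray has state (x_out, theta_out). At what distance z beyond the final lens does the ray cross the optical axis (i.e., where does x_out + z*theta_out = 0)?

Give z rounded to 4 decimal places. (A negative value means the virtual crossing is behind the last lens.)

Initial: x=3.0000 theta=0.0000
After 1 (propagate distance d=28): x=3.0000 theta=0.0000
After 2 (thin lens f=42): x=3.0000 theta=-1/14 (≈-0.0714)
After 3 (propagate distance d=28): x=1.0000 theta=-1/14 (≈-0.0714)
After 4 (thin lens f=49): x=1.0000 theta=-9/98 (≈-0.0918)
z_focus = -x_out/theta_out = -(1.0000)/(-9/98) = 98/9 ≈ 10.8889
Rounded to 4 decimal places: z = 10.8889

Answer: 10.8889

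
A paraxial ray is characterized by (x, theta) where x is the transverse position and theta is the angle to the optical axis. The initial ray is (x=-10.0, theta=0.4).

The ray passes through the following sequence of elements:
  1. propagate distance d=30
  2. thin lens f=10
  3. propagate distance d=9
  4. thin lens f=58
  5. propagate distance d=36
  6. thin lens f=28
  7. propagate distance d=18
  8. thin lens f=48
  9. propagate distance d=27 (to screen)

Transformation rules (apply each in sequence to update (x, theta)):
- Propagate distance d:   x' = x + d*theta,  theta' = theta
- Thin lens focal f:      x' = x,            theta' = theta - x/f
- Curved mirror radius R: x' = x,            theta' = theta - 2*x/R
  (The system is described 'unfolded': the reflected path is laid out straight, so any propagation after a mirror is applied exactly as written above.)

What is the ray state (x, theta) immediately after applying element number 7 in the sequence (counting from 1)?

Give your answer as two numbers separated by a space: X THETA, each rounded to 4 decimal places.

Initial: x=-10.0000 theta=0.4000
After 1 (propagate distance d=30): x=2.0000 theta=0.4000
After 2 (thin lens f=10): x=2.0000 theta=0.2000
After 3 (propagate distance d=9): x=3.8000 theta=0.2000
After 4 (thin lens f=58): x=3.8000 theta=39/290 (≈0.1345)
After 5 (propagate distance d=36): x=1253/145 (≈8.6414) theta=39/290 (≈0.1345)
After 6 (thin lens f=28): x=1253/145 (≈8.6414) theta=-101/580 (≈-0.1741)
After 7 (propagate distance d=18): x=1597/290 (≈5.5069) theta=-101/580 (≈-0.1741)
Rounded to 4 decimal places: x = 5.5069, theta = -0.1741

Answer: 5.5069 -0.1741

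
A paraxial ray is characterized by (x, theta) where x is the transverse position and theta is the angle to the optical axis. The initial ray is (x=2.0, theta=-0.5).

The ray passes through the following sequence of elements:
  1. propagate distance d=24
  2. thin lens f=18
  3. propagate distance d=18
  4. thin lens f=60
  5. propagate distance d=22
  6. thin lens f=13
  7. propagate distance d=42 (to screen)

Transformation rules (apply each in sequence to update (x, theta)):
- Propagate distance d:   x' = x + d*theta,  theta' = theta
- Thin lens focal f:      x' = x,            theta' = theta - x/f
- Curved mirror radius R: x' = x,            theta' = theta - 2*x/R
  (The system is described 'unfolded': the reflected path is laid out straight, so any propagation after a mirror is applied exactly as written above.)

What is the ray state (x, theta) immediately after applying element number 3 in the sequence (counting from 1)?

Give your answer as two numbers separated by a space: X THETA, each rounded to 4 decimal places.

Initial: x=2.0000 theta=-0.5000
After 1 (propagate distance d=24): x=-10.0000 theta=-0.5000
After 2 (thin lens f=18): x=-10.0000 theta=1/18 (≈0.0556)
After 3 (propagate distance d=18): x=-9.0000 theta=1/18 (≈0.0556)
Rounded to 4 decimal places: x = -9.0000, theta = 0.0556

Answer: -9.0000 0.0556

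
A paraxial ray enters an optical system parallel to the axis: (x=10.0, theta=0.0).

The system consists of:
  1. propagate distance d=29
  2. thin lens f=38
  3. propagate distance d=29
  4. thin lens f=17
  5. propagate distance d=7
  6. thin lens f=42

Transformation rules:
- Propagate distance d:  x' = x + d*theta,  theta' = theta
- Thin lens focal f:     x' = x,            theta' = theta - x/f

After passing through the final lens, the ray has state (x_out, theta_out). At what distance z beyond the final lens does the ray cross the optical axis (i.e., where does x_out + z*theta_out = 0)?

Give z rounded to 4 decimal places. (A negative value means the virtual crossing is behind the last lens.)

Initial: x=10.0000 theta=0.0000
After 1 (propagate distance d=29): x=10.0000 theta=0.0000
After 2 (thin lens f=38): x=10.0000 theta=-5/19 (≈-0.2632)
After 3 (propagate distance d=29): x=45/19 (≈2.3684) theta=-5/19 (≈-0.2632)
After 4 (thin lens f=17): x=45/19 (≈2.3684) theta=-130/323 (≈-0.4025)
After 5 (propagate distance d=7): x=-145/323 (≈-0.4489) theta=-130/323 (≈-0.4025)
After 6 (thin lens f=42): x=-145/323 (≈-0.4489) theta=-5315/13566 (≈-0.3918)
z_focus = -x_out/theta_out = -(-145/323)/(-5315/13566) = -1218/1063 ≈ -1.1458
Rounded to 4 decimal places: z = -1.1458

Answer: -1.1458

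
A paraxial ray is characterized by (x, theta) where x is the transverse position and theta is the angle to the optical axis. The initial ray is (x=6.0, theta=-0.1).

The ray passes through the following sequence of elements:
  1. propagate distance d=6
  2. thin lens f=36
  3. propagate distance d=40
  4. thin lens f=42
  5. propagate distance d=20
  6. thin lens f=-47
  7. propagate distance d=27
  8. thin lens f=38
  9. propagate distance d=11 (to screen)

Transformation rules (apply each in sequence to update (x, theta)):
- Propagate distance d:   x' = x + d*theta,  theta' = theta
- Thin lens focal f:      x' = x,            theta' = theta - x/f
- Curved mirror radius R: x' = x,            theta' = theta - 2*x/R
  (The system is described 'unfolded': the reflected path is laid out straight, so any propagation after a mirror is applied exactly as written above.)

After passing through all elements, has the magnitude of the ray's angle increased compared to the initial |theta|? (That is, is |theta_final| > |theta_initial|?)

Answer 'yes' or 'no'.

Initial: x=6.0000 theta=-0.1000
After 1 (propagate distance d=6): x=5.4000 theta=-0.1000
After 2 (thin lens f=36): x=5.4000 theta=-0.2500
After 3 (propagate distance d=40): x=-4.6000 theta=-0.2500
After 4 (thin lens f=42): x=-4.6000 theta=-59/420 (≈-0.1405)
After 5 (propagate distance d=20): x=-778/105 (≈-7.4095) theta=-59/420 (≈-0.1405)
After 6 (thin lens f=-47): x=-778/105 (≈-7.4095) theta=-1177/3948 (≈-0.2981)
After 7 (propagate distance d=27): x=-305159/19740 (≈-15.4589) theta=-1177/3948 (≈-0.2981)
After 8 (thin lens f=38): x=-305159/19740 (≈-15.4589) theta=613/5640 (≈0.1087)
After 9 (propagate distance d=11 (to screen)): x=-563117/39480 (≈-14.2633) theta=613/5640 (≈0.1087)
|theta_initial|=0.1000 |theta_final|=613/5640 (≈0.1087) -> increased

Answer: yes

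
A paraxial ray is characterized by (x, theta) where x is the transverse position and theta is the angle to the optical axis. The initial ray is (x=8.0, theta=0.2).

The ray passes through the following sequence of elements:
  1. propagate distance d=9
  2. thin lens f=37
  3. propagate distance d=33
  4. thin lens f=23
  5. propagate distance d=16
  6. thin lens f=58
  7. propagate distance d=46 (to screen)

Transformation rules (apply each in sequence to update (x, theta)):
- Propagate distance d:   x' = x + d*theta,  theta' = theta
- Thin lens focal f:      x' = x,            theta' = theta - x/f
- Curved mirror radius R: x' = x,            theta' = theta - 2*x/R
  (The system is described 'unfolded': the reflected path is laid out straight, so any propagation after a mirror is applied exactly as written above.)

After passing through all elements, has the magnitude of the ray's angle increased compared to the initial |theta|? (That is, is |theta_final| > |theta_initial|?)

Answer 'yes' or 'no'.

Answer: yes

Derivation:
Initial: x=8.0000 theta=0.2000
After 1 (propagate distance d=9): x=9.8000 theta=0.2000
After 2 (thin lens f=37): x=9.8000 theta=-12/185 (≈-0.0649)
After 3 (propagate distance d=33): x=1417/185 (≈7.6595) theta=-12/185 (≈-0.0649)
After 4 (thin lens f=23): x=1417/185 (≈7.6595) theta=-1693/4255 (≈-0.3979)
After 5 (propagate distance d=16): x=5503/4255 (≈1.2933) theta=-1693/4255 (≈-0.3979)
After 6 (thin lens f=58): x=5503/4255 (≈1.2933) theta=-103697/246790 (≈-0.4202)
After 7 (propagate distance d=46 (to screen)): x=-2225444/123395 (≈-18.0351) theta=-103697/246790 (≈-0.4202)
|theta_initial|=0.2000 |theta_final|=103697/246790 (≈0.4202) -> increased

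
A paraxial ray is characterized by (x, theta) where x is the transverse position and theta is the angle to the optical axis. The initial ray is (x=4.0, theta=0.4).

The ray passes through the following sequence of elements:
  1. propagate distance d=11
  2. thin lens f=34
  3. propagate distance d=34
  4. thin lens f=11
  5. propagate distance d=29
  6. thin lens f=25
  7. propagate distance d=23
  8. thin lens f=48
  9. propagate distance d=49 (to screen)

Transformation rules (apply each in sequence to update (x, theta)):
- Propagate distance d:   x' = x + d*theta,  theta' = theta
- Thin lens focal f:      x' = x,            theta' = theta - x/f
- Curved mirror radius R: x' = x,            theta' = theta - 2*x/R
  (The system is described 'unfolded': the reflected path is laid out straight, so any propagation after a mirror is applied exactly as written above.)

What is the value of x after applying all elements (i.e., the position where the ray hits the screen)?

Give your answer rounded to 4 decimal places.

Answer: -17.6131

Derivation:
Initial: x=4.0000 theta=0.4000
After 1 (propagate distance d=11): x=8.4000 theta=0.4000
After 2 (thin lens f=34): x=8.4000 theta=13/85 (≈0.1529)
After 3 (propagate distance d=34): x=13.6000 theta=13/85 (≈0.1529)
After 4 (thin lens f=11): x=13.6000 theta=-1013/935 (≈-1.0834)
After 5 (propagate distance d=29): x=-16661/935 (≈-17.8193) theta=-1013/935 (≈-1.0834)
After 6 (thin lens f=25): x=-16661/935 (≈-17.8193) theta=-8664/23375 (≈-0.3707)
After 7 (propagate distance d=23): x=-615797/23375 (≈-26.3443) theta=-8664/23375 (≈-0.3707)
After 8 (thin lens f=48): x=-615797/23375 (≈-26.3443) theta=727/4080 (≈0.1782)
After 9 (propagate distance d=49 (to screen)): x=-19761931/1122000 (≈-17.6131) theta=727/4080 (≈0.1782)
Rounded to 4 decimal places: x = -17.6131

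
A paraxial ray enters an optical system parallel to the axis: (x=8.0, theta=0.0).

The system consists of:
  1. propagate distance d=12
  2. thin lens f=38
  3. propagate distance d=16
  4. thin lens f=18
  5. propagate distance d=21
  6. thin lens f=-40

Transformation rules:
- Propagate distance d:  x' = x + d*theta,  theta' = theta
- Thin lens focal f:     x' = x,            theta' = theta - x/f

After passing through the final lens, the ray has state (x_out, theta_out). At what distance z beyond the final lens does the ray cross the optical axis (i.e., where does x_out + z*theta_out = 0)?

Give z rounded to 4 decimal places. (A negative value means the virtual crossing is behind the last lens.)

Initial: x=8.0000 theta=0.0000
After 1 (propagate distance d=12): x=8.0000 theta=0.0000
After 2 (thin lens f=38): x=8.0000 theta=-4/19 (≈-0.2105)
After 3 (propagate distance d=16): x=88/19 (≈4.6316) theta=-4/19 (≈-0.2105)
After 4 (thin lens f=18): x=88/19 (≈4.6316) theta=-80/171 (≈-0.4678)
After 5 (propagate distance d=21): x=-296/57 (≈-5.1930) theta=-80/171 (≈-0.4678)
After 6 (thin lens f=-40): x=-296/57 (≈-5.1930) theta=-511/855 (≈-0.5977)
z_focus = -x_out/theta_out = -(-296/57)/(-511/855) = -4440/511 ≈ -8.6888
Rounded to 4 decimal places: z = -8.6888

Answer: -8.6888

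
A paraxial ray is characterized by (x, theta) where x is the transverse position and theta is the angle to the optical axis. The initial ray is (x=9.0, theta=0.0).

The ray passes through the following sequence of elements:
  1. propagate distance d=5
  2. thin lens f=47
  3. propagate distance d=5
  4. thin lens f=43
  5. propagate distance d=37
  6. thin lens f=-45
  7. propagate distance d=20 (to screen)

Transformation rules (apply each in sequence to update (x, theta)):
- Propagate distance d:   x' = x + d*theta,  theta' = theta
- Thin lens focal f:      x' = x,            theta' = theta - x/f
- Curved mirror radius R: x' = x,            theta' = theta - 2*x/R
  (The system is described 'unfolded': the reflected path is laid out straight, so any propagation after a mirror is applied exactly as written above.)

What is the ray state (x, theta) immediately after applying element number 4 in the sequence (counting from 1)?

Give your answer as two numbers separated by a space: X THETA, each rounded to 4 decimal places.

Answer: 8.0426 -0.3785

Derivation:
Initial: x=9.0000 theta=0.0000
After 1 (propagate distance d=5): x=9.0000 theta=0.0000
After 2 (thin lens f=47): x=9.0000 theta=-9/47 (≈-0.1915)
After 3 (propagate distance d=5): x=378/47 (≈8.0426) theta=-9/47 (≈-0.1915)
After 4 (thin lens f=43): x=378/47 (≈8.0426) theta=-765/2021 (≈-0.3785)
Rounded to 4 decimal places: x = 8.0426, theta = -0.3785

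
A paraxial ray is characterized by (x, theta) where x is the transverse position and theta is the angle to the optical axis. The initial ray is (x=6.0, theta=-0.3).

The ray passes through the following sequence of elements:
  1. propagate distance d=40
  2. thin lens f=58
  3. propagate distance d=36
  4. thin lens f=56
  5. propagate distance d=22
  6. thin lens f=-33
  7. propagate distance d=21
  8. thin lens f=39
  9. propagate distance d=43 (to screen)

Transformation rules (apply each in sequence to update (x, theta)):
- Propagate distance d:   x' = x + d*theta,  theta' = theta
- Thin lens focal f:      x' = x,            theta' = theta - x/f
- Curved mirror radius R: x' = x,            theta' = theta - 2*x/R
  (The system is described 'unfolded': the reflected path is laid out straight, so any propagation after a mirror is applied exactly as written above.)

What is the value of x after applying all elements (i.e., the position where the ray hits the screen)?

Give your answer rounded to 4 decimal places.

Answer: -12.4119

Derivation:
Initial: x=6.0000 theta=-0.3000
After 1 (propagate distance d=40): x=-6.0000 theta=-0.3000
After 2 (thin lens f=58): x=-6.0000 theta=-57/290 (≈-0.1966)
After 3 (propagate distance d=36): x=-1896/145 (≈-13.0759) theta=-57/290 (≈-0.1966)
After 4 (thin lens f=56): x=-1896/145 (≈-13.0759) theta=15/406 (≈0.0369)
After 5 (propagate distance d=22): x=-12447/1015 (≈-12.2631) theta=15/406 (≈0.0369)
After 6 (thin lens f=-33): x=-12447/1015 (≈-12.2631) theta=-7473/22330 (≈-0.3347)
After 7 (propagate distance d=21): x=-430767/22330 (≈-19.2910) theta=-7473/22330 (≈-0.3347)
After 8 (thin lens f=39): x=-430767/22330 (≈-19.2910) theta=4644/29029 (≈0.1600)
After 9 (propagate distance d=43 (to screen)): x=-3603051/290290 (≈-12.4119) theta=4644/29029 (≈0.1600)
Rounded to 4 decimal places: x = -12.4119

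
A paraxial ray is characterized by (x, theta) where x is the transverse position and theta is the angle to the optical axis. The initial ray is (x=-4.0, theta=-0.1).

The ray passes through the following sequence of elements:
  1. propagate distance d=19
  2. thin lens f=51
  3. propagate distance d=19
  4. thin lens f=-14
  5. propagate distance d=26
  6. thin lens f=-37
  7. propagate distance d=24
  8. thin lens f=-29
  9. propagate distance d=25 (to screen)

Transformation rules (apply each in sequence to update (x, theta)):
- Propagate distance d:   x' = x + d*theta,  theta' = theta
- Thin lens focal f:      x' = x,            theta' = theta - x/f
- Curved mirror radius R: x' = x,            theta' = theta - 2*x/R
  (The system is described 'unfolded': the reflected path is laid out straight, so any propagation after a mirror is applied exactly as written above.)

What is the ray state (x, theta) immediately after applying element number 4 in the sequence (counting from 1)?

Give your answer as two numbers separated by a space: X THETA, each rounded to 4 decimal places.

Answer: -5.6020 -0.3845

Derivation:
Initial: x=-4.0000 theta=-0.1000
After 1 (propagate distance d=19): x=-5.9000 theta=-0.1000
After 2 (thin lens f=51): x=-5.9000 theta=4/255 (≈0.0157)
After 3 (propagate distance d=19): x=-2857/510 (≈-5.6020) theta=4/255 (≈0.0157)
After 4 (thin lens f=-14): x=-2857/510 (≈-5.6020) theta=-183/476 (≈-0.3845)
Rounded to 4 decimal places: x = -5.6020, theta = -0.3845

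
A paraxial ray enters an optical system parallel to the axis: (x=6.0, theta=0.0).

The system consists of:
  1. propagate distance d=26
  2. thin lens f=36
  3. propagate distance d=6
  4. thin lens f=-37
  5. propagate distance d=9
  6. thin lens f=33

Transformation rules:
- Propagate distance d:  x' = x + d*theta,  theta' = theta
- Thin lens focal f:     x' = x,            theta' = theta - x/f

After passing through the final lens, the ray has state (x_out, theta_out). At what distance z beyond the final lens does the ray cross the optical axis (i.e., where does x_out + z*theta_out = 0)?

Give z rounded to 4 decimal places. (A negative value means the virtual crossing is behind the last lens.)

Answer: 27.0352

Derivation:
Initial: x=6.0000 theta=0.0000
After 1 (propagate distance d=26): x=6.0000 theta=0.0000
After 2 (thin lens f=36): x=6.0000 theta=-1/6 (≈-0.1667)
After 3 (propagate distance d=6): x=5.0000 theta=-1/6 (≈-0.1667)
After 4 (thin lens f=-37): x=5.0000 theta=-7/222 (≈-0.0315)
After 5 (propagate distance d=9): x=349/74 (≈4.7162) theta=-7/222 (≈-0.0315)
After 6 (thin lens f=33): x=349/74 (≈4.7162) theta=-71/407 (≈-0.1744)
z_focus = -x_out/theta_out = -(349/74)/(-71/407) = 3839/142 ≈ 27.0352
Rounded to 4 decimal places: z = 27.0352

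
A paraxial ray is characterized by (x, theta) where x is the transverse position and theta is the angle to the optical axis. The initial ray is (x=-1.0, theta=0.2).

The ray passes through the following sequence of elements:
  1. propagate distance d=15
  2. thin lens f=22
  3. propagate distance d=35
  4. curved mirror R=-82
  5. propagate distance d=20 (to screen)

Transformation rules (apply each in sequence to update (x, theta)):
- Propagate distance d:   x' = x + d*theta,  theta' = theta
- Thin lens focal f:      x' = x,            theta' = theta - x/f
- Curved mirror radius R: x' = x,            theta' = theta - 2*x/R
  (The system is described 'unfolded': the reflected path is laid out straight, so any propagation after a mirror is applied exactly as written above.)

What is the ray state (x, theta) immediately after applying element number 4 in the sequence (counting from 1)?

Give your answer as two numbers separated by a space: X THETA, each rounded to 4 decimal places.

Answer: 5.8182 0.2510

Derivation:
Initial: x=-1.0000 theta=0.2000
After 1 (propagate distance d=15): x=2.0000 theta=0.2000
After 2 (thin lens f=22): x=2.0000 theta=6/55 (≈0.1091)
After 3 (propagate distance d=35): x=64/11 (≈5.8182) theta=6/55 (≈0.1091)
After 4 (curved mirror R=-82): x=64/11 (≈5.8182) theta=566/2255 (≈0.2510)
Rounded to 4 decimal places: x = 5.8182, theta = 0.2510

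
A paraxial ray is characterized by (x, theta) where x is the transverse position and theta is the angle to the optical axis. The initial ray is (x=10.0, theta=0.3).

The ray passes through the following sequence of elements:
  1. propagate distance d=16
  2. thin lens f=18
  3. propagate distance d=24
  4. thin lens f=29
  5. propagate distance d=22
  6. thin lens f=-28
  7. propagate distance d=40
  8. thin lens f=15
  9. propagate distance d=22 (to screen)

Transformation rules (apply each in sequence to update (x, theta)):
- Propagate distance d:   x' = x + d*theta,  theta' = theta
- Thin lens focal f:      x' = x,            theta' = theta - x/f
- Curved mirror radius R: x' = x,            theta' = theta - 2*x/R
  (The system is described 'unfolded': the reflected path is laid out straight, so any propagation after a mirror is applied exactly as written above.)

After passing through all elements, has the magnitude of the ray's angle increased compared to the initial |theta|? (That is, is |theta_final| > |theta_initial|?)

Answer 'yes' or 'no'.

Initial: x=10.0000 theta=0.3000
After 1 (propagate distance d=16): x=14.8000 theta=0.3000
After 2 (thin lens f=18): x=14.8000 theta=-47/90 (≈-0.5222)
After 3 (propagate distance d=24): x=34/15 (≈2.2667) theta=-47/90 (≈-0.5222)
After 4 (thin lens f=29): x=34/15 (≈2.2667) theta=-1567/2610 (≈-0.6004)
After 5 (propagate distance d=22): x=-14279/1305 (≈-10.9418) theta=-1567/2610 (≈-0.6004)
After 6 (thin lens f=-28): x=-14279/1305 (≈-10.9418) theta=-36217/36540 (≈-0.9912)
After 7 (propagate distance d=40): x=-51347/1015 (≈-50.5882) theta=-36217/36540 (≈-0.9912)
After 8 (thin lens f=15): x=-51347/1015 (≈-50.5882) theta=435079/182700 (≈2.3814)
After 9 (propagate distance d=22 (to screen)): x=164639/91350 (≈1.8023) theta=435079/182700 (≈2.3814)
|theta_initial|=0.3000 |theta_final|=435079/182700 (≈2.3814) -> increased

Answer: yes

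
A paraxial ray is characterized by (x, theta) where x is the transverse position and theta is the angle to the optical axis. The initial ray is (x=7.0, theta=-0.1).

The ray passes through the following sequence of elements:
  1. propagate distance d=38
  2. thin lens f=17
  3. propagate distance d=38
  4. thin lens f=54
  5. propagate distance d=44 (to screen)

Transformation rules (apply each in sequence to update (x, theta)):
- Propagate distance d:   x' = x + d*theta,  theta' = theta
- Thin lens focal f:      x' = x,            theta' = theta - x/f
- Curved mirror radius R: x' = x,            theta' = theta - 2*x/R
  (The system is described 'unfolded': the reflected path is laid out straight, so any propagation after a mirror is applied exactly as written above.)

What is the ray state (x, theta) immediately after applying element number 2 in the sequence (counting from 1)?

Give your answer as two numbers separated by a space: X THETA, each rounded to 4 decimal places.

Answer: 3.2000 -0.2882

Derivation:
Initial: x=7.0000 theta=-0.1000
After 1 (propagate distance d=38): x=3.2000 theta=-0.1000
After 2 (thin lens f=17): x=3.2000 theta=-49/170 (≈-0.2882)
Rounded to 4 decimal places: x = 3.2000, theta = -0.2882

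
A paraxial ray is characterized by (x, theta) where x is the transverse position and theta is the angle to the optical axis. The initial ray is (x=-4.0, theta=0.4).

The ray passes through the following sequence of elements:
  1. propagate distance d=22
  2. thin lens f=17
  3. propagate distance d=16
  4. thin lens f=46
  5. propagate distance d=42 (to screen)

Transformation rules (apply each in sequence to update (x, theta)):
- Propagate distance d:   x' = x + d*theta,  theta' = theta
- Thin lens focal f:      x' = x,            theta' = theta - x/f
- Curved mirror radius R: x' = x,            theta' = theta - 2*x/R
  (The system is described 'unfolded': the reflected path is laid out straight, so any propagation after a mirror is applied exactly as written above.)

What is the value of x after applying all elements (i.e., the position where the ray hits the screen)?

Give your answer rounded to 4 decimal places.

Answer: 5.5223

Derivation:
Initial: x=-4.0000 theta=0.4000
After 1 (propagate distance d=22): x=4.8000 theta=0.4000
After 2 (thin lens f=17): x=4.8000 theta=2/17 (≈0.1176)
After 3 (propagate distance d=16): x=568/85 (≈6.6824) theta=2/17 (≈0.1176)
After 4 (thin lens f=46): x=568/85 (≈6.6824) theta=-54/1955 (≈-0.0276)
After 5 (propagate distance d=42 (to screen)): x=10796/1955 (≈5.5223) theta=-54/1955 (≈-0.0276)
Rounded to 4 decimal places: x = 5.5223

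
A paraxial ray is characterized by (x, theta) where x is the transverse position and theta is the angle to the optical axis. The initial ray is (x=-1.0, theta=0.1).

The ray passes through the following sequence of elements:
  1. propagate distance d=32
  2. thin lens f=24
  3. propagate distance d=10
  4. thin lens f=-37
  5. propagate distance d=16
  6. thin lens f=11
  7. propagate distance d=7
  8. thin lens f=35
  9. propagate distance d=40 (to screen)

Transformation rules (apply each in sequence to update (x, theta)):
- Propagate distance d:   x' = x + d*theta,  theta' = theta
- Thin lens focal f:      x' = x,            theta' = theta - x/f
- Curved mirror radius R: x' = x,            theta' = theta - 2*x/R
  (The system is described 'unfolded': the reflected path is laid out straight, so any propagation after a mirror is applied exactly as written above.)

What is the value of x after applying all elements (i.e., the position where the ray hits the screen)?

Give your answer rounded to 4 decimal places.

Initial: x=-1.0000 theta=0.1000
After 1 (propagate distance d=32): x=2.2000 theta=0.1000
After 2 (thin lens f=24): x=2.2000 theta=1/120 (≈0.0083)
After 3 (propagate distance d=10): x=137/60 (≈2.2833) theta=1/120 (≈0.0083)
After 4 (thin lens f=-37): x=137/60 (≈2.2833) theta=311/4440 (≈0.0700)
After 5 (propagate distance d=16): x=2519/740 (≈3.4041) theta=311/4440 (≈0.0700)
After 6 (thin lens f=11): x=2519/740 (≈3.4041) theta=-1063/4440 (≈-0.2394)
After 7 (propagate distance d=7): x=7673/4440 (≈1.7282) theta=-1063/4440 (≈-0.2394)
After 8 (thin lens f=35): x=7673/4440 (≈1.7282) theta=-22439/77700 (≈-0.2888)
After 9 (propagate distance d=40 (to screen)): x=-101771/10360 (≈-9.8235) theta=-22439/77700 (≈-0.2888)
Rounded to 4 decimal places: x = -9.8235

Answer: -9.8235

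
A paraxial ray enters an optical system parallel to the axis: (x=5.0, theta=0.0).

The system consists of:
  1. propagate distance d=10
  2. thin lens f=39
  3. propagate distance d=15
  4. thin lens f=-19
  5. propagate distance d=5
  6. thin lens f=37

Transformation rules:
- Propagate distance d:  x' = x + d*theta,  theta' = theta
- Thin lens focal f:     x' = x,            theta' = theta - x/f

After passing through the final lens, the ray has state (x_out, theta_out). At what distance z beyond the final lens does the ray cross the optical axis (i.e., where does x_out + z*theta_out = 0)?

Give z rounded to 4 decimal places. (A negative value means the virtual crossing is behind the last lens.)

Initial: x=5.0000 theta=0.0000
After 1 (propagate distance d=10): x=5.0000 theta=0.0000
After 2 (thin lens f=39): x=5.0000 theta=-5/39 (≈-0.1282)
After 3 (propagate distance d=15): x=40/13 (≈3.0769) theta=-5/39 (≈-0.1282)
After 4 (thin lens f=-19): x=40/13 (≈3.0769) theta=25/741 (≈0.0337)
After 5 (propagate distance d=5): x=185/57 (≈3.2456) theta=25/741 (≈0.0337)
After 6 (thin lens f=37): x=185/57 (≈3.2456) theta=-40/741 (≈-0.0540)
z_focus = -x_out/theta_out = -(185/57)/(-40/741) = 60.1250
Rounded to 4 decimal places: z = 60.1250

Answer: 60.1250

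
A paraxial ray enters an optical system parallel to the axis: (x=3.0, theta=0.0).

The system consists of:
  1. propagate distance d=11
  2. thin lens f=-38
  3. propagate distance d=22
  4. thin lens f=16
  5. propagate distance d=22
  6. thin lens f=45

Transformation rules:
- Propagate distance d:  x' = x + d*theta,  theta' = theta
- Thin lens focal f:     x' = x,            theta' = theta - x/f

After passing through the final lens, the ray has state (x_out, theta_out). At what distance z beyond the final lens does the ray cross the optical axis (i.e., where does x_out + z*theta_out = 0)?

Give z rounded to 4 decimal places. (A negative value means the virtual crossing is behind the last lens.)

Answer: -0.1826

Derivation:
Initial: x=3.0000 theta=0.0000
After 1 (propagate distance d=11): x=3.0000 theta=0.0000
After 2 (thin lens f=-38): x=3.0000 theta=3/38 (≈0.0789)
After 3 (propagate distance d=22): x=90/19 (≈4.7368) theta=3/38 (≈0.0789)
After 4 (thin lens f=16): x=90/19 (≈4.7368) theta=-33/152 (≈-0.2171)
After 5 (propagate distance d=22): x=-3/76 (≈-0.0395) theta=-33/152 (≈-0.2171)
After 6 (thin lens f=45): x=-3/76 (≈-0.0395) theta=-493/2280 (≈-0.2162)
z_focus = -x_out/theta_out = -(-3/76)/(-493/2280) = -90/493 ≈ -0.1826
Rounded to 4 decimal places: z = -0.1826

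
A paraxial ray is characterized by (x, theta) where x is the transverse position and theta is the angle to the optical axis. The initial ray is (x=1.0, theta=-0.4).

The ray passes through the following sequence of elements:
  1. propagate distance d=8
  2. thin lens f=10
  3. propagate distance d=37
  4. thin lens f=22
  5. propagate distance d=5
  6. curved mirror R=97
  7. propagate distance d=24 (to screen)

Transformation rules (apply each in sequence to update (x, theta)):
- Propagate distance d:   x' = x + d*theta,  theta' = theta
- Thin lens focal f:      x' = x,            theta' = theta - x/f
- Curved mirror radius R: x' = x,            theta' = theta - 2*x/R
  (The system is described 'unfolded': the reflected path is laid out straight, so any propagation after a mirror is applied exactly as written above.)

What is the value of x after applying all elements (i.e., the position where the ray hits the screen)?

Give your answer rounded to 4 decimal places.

Answer: 1.4323

Derivation:
Initial: x=1.0000 theta=-0.4000
After 1 (propagate distance d=8): x=-2.2000 theta=-0.4000
After 2 (thin lens f=10): x=-2.2000 theta=-0.1800
After 3 (propagate distance d=37): x=-8.8600 theta=-0.1800
After 4 (thin lens f=22): x=-8.8600 theta=49/220 (≈0.2227)
After 5 (propagate distance d=5): x=-8521/1100 (≈-7.7464) theta=49/220 (≈0.2227)
After 6 (curved mirror R=97): x=-8521/1100 (≈-7.7464) theta=40807/106700 (≈0.3824)
After 7 (propagate distance d=24 (to screen)): x=152831/106700 (≈1.4323) theta=40807/106700 (≈0.3824)
Rounded to 4 decimal places: x = 1.4323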